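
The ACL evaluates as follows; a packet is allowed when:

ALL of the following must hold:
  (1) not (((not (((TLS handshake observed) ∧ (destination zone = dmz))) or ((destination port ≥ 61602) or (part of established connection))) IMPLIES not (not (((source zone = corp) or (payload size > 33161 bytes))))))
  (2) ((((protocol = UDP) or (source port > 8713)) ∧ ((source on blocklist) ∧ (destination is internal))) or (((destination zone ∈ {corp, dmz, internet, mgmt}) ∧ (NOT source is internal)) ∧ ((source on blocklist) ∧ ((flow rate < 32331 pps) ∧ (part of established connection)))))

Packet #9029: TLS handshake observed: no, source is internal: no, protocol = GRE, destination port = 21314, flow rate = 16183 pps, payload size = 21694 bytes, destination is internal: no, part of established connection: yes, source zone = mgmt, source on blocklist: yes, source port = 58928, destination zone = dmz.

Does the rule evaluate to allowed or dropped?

Allowed

Atomic conditions:
  TLS handshake observed: no → false
  destination zone = dmz: dmz == dmz is true
  destination port ≥ 61602: 21314 ≥ 61602 is false
  part of established connection: yes → true
  source zone = corp: mgmt == corp is false
  payload size > 33161 bytes: 21694 > 33161 is false
  protocol = UDP: GRE == UDP is false
  source port > 8713: 58928 > 8713 is true
  source on blocklist: yes → true
  destination is internal: no → false
  destination zone ∈ {corp, dmz, internet, mgmt}: dmz is in the set → true
  NOT source is internal: no → true
  flow rate < 32331 pps: 16183 < 32331 is true
Combine:
[1.1.1.1.1] false AND true = false
[1.1.1.1] NOT false = true
[1.1.1.2] false OR true = true
[1.1.1] true OR true = true
[1.1.2.1.1] false OR false = false
[1.1.2.1] NOT false = true
[1.1.2] NOT true = false
[1.1] true → false = false
[1] NOT false = true
[2.1.1] false OR true = true
[2.1.2] true AND false = false
[2.1] true AND false = false
[2.2.1] true AND true = true
[2.2.2.2] true AND true = true
[2.2.2] true AND true = true
[2.2] true AND true = true
[2] false OR true = true
[root] true AND true = true
Overall: true → allowed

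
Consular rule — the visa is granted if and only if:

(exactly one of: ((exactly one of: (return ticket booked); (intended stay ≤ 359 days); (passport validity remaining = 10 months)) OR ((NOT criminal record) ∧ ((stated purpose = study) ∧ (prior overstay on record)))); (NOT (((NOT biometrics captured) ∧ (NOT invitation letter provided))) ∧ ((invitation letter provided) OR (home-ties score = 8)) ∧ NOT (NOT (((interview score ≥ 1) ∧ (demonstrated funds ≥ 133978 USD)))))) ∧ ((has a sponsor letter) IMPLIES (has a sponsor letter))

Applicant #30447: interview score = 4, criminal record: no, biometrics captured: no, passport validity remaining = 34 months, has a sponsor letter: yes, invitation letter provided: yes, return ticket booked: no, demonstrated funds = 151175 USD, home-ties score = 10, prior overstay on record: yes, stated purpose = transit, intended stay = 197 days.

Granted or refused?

Atomic conditions:
  return ticket booked: no → false
  intended stay ≤ 359 days: 197 ≤ 359 is true
  passport validity remaining = 10 months: 34 == 10 is false
  NOT criminal record: no → true
  stated purpose = study: transit == study is false
  prior overstay on record: yes → true
  NOT biometrics captured: no → true
  NOT invitation letter provided: yes → false
  invitation letter provided: yes → true
  home-ties score = 8: 10 == 8 is false
  interview score ≥ 1: 4 ≥ 1 is true
  demonstrated funds ≥ 133978 USD: 151175 ≥ 133978 is true
  has a sponsor letter: yes → true
Combine:
[1.1.1] exactly-one(false, true, false) = true
[1.1.2.2] false AND true = false
[1.1.2] true AND false = false
[1.1] true OR false = true
[1.2.1.1] true AND false = false
[1.2.1] NOT false = true
[1.2.2] true OR false = true
[1.2.3.1.1] true AND true = true
[1.2.3.1] NOT true = false
[1.2.3] NOT false = true
[1.2] true AND true AND true = true
[1] exactly-one(true, true) = false
[2] true → true = true
[root] false AND true = false
Overall: false → refused

Refused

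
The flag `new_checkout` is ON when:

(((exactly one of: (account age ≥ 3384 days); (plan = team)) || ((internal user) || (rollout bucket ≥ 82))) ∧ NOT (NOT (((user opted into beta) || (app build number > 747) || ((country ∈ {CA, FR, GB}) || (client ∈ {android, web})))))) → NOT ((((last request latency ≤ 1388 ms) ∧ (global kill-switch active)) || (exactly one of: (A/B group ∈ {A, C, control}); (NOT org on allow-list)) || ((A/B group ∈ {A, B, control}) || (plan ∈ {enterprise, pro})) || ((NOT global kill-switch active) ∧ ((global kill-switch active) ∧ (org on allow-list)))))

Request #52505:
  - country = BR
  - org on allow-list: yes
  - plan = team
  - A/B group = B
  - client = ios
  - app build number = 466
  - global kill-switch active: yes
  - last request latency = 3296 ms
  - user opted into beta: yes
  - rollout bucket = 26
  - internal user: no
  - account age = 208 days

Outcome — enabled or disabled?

Atomic conditions:
  account age ≥ 3384 days: 208 ≥ 3384 is false
  plan = team: team == team is true
  internal user: no → false
  rollout bucket ≥ 82: 26 ≥ 82 is false
  user opted into beta: yes → true
  app build number > 747: 466 > 747 is false
  country ∈ {CA, FR, GB}: BR is not in the set → false
  client ∈ {android, web}: ios is not in the set → false
  last request latency ≤ 1388 ms: 3296 ≤ 1388 is false
  global kill-switch active: yes → true
  A/B group ∈ {A, C, control}: B is not in the set → false
  NOT org on allow-list: yes → false
  A/B group ∈ {A, B, control}: B is in the set → true
  plan ∈ {enterprise, pro}: team is not in the set → false
  NOT global kill-switch active: yes → false
  org on allow-list: yes → true
Combine:
[1.1.1] exactly-one(false, true) = true
[1.1.2] false OR false = false
[1.1] true OR false = true
[1.2.1.1.3] false OR false = false
[1.2.1.1] true OR false OR false = true
[1.2.1] NOT true = false
[1.2] NOT false = true
[1] true AND true = true
[2.1.1] false AND true = false
[2.1.2] exactly-one(false, false) = false
[2.1.3] true OR false = true
[2.1.4.2] true AND true = true
[2.1.4] false AND true = false
[2.1] false OR false OR true OR false = true
[2] NOT true = false
[root] true → false = false
Overall: false → disabled

Disabled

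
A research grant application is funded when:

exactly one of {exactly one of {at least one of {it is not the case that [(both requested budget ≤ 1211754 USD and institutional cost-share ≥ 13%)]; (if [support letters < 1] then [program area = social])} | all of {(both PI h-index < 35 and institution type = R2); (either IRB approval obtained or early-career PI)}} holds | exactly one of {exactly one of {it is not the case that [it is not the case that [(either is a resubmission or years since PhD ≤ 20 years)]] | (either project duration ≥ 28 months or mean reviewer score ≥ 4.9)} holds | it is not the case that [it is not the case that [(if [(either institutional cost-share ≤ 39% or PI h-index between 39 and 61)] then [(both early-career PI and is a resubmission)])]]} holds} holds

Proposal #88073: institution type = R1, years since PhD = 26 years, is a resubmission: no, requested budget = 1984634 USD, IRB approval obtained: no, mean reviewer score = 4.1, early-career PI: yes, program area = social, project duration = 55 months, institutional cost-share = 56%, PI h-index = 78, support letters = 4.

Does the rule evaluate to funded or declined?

Atomic conditions:
  requested budget ≤ 1211754 USD: 1984634 ≤ 1211754 is false
  institutional cost-share ≥ 13%: 56 ≥ 13 is true
  support letters < 1: 4 < 1 is false
  program area = social: social == social is true
  PI h-index < 35: 78 < 35 is false
  institution type = R2: R1 == R2 is false
  IRB approval obtained: no → false
  early-career PI: yes → true
  is a resubmission: no → false
  years since PhD ≤ 20 years: 26 ≤ 20 is false
  project duration ≥ 28 months: 55 ≥ 28 is true
  mean reviewer score ≥ 4.9: 4.1 ≥ 4.9 is false
  institutional cost-share ≤ 39%: 56 ≤ 39 is false
  PI h-index between 39 and 61: 78 in [39, 61] is false
Combine:
[1.1.1.1] false AND true = false
[1.1.1] NOT false = true
[1.1.2] false → true (antecedent false ⇒ implication holds) = true
[1.1] true OR true = true
[1.2.1] false AND false = false
[1.2.2] false OR true = true
[1.2] false AND true = false
[1] exactly-one(true, false) = true
[2.1.1.1.1] false OR false = false
[2.1.1.1] NOT false = true
[2.1.1] NOT true = false
[2.1.2] true OR false = true
[2.1] exactly-one(false, true) = true
[2.2.1.1.1] false OR false = false
[2.2.1.1.2] true AND false = false
[2.2.1.1] false → false (antecedent false ⇒ implication holds) = true
[2.2.1] NOT true = false
[2.2] NOT false = true
[2] exactly-one(true, true) = false
[root] exactly-one(true, false) = true
Overall: true → funded

Funded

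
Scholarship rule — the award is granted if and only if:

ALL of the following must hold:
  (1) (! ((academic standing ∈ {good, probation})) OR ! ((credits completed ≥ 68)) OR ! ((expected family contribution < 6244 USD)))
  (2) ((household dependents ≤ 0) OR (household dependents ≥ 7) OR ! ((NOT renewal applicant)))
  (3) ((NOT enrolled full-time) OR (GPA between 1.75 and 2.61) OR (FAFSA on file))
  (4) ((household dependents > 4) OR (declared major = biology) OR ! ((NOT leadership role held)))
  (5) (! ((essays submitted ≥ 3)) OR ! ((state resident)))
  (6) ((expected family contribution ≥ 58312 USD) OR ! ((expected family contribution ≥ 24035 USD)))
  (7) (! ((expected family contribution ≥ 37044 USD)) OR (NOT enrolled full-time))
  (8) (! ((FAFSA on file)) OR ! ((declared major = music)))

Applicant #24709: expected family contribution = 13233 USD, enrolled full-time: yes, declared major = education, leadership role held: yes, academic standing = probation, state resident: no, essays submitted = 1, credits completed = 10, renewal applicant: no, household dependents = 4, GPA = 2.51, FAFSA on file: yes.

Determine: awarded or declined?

Declined

Atomic conditions:
  academic standing ∈ {good, probation}: probation is in the set → true
  credits completed ≥ 68: 10 ≥ 68 is false
  expected family contribution < 6244 USD: 13233 < 6244 is false
  household dependents ≤ 0: 4 ≤ 0 is false
  household dependents ≥ 7: 4 ≥ 7 is false
  NOT renewal applicant: no → true
  NOT enrolled full-time: yes → false
  GPA between 1.75 and 2.61: 2.51 in [1.75, 2.61] is true
  FAFSA on file: yes → true
  household dependents > 4: 4 > 4 is false
  declared major = biology: education == biology is false
  NOT leadership role held: yes → false
  essays submitted ≥ 3: 1 ≥ 3 is false
  state resident: no → false
  expected family contribution ≥ 58312 USD: 13233 ≥ 58312 is false
  expected family contribution ≥ 24035 USD: 13233 ≥ 24035 is false
  expected family contribution ≥ 37044 USD: 13233 ≥ 37044 is false
  declared major = music: education == music is false
Combine:
[1.1] NOT true = false
[1.2] NOT false = true
[1.3] NOT false = true
[1] false OR true OR true = true
[2.3] NOT true = false
[2] false OR false OR false = false
[3] false OR true OR true = true
[4.3] NOT false = true
[4] false OR false OR true = true
[5.1] NOT false = true
[5.2] NOT false = true
[5] true OR true = true
[6.2] NOT false = true
[6] false OR true = true
[7.1] NOT false = true
[7] true OR false = true
[8.1] NOT true = false
[8.2] NOT false = true
[8] false OR true = true
[root] true AND false AND true AND true AND true AND true AND true AND true = false
Overall: false → declined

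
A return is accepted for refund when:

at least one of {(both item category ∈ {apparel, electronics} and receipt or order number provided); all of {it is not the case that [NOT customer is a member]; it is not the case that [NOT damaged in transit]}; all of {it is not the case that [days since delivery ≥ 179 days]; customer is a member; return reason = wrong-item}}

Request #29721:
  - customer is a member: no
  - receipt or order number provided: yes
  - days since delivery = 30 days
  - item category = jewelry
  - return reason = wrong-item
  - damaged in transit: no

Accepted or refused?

Refused

Atomic conditions:
  item category ∈ {apparel, electronics}: jewelry is not in the set → false
  receipt or order number provided: yes → true
  NOT customer is a member: no → true
  NOT damaged in transit: no → true
  days since delivery ≥ 179 days: 30 ≥ 179 is false
  customer is a member: no → false
  return reason = wrong-item: wrong-item == wrong-item is true
Combine:
[1] false AND true = false
[2.1] NOT true = false
[2.2] NOT true = false
[2] false AND false = false
[3.1] NOT false = true
[3] true AND false AND true = false
[root] false OR false OR false = false
Overall: false → refused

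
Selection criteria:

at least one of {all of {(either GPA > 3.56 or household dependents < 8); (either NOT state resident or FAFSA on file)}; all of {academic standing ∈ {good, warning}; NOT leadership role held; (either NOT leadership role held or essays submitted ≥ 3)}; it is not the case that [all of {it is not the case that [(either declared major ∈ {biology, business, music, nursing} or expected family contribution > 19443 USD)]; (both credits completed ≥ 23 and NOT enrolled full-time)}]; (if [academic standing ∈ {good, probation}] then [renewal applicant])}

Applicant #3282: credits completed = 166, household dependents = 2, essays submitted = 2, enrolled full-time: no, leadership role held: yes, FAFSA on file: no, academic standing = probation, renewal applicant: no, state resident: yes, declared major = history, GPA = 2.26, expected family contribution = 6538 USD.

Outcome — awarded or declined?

Declined

Atomic conditions:
  GPA > 3.56: 2.26 > 3.56 is false
  household dependents < 8: 2 < 8 is true
  NOT state resident: yes → false
  FAFSA on file: no → false
  academic standing ∈ {good, warning}: probation is not in the set → false
  NOT leadership role held: yes → false
  essays submitted ≥ 3: 2 ≥ 3 is false
  declared major ∈ {biology, business, music, nursing}: history is not in the set → false
  expected family contribution > 19443 USD: 6538 > 19443 is false
  credits completed ≥ 23: 166 ≥ 23 is true
  NOT enrolled full-time: no → true
  academic standing ∈ {good, probation}: probation is in the set → true
  renewal applicant: no → false
Combine:
[1.1] false OR true = true
[1.2] false OR false = false
[1] true AND false = false
[2.3] false OR false = false
[2] false AND false AND false = false
[3.1.1.1] false OR false = false
[3.1.1] NOT false = true
[3.1.2] true AND true = true
[3.1] true AND true = true
[3] NOT true = false
[4] true → false = false
[root] false OR false OR false OR false = false
Overall: false → declined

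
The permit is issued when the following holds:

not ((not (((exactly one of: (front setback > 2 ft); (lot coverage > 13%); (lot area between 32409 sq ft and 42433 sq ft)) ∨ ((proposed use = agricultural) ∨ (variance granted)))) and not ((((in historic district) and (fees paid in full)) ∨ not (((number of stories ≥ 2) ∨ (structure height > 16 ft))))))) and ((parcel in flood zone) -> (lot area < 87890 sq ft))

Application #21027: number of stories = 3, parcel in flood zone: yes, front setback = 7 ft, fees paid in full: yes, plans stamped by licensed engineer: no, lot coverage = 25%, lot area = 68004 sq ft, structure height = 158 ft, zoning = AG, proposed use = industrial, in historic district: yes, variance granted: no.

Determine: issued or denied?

Atomic conditions:
  front setback > 2 ft: 7 > 2 is true
  lot coverage > 13%: 25 > 13 is true
  lot area between 32409 sq ft and 42433 sq ft: 68004 in [32409, 42433] is false
  proposed use = agricultural: industrial == agricultural is false
  variance granted: no → false
  in historic district: yes → true
  fees paid in full: yes → true
  number of stories ≥ 2: 3 ≥ 2 is true
  structure height > 16 ft: 158 > 16 is true
  parcel in flood zone: yes → true
  lot area < 87890 sq ft: 68004 < 87890 is true
Combine:
[1.1.1.1.1] exactly-one(true, true, false) = false
[1.1.1.1.2] false OR false = false
[1.1.1.1] false OR false = false
[1.1.1] NOT false = true
[1.1.2.1.1] true AND true = true
[1.1.2.1.2.1] true OR true = true
[1.1.2.1.2] NOT true = false
[1.1.2.1] true OR false = true
[1.1.2] NOT true = false
[1.1] true AND false = false
[1] NOT false = true
[2] true → true = true
[root] true AND true = true
Overall: true → issued

Issued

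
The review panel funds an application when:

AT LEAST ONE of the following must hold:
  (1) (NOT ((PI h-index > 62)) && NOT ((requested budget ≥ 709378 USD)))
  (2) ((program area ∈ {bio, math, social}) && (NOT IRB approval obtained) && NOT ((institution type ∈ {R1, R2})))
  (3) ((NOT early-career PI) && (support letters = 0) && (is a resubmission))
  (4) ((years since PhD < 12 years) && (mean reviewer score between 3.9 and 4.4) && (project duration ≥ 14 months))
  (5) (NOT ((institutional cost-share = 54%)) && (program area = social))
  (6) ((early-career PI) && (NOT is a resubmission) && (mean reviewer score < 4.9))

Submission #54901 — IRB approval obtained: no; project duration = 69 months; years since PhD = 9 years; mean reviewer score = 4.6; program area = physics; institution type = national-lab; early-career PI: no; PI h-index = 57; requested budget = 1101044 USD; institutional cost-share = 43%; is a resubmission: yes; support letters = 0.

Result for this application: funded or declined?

Funded

Atomic conditions:
  PI h-index > 62: 57 > 62 is false
  requested budget ≥ 709378 USD: 1101044 ≥ 709378 is true
  program area ∈ {bio, math, social}: physics is not in the set → false
  NOT IRB approval obtained: no → true
  institution type ∈ {R1, R2}: national-lab is not in the set → false
  NOT early-career PI: no → true
  support letters = 0: 0 == 0 is true
  is a resubmission: yes → true
  years since PhD < 12 years: 9 < 12 is true
  mean reviewer score between 3.9 and 4.4: 4.6 in [3.9, 4.4] is false
  project duration ≥ 14 months: 69 ≥ 14 is true
  institutional cost-share = 54%: 43 == 54 is false
  program area = social: physics == social is false
  early-career PI: no → false
  NOT is a resubmission: yes → false
  mean reviewer score < 4.9: 4.6 < 4.9 is true
Combine:
[1.1] NOT false = true
[1.2] NOT true = false
[1] true AND false = false
[2.3] NOT false = true
[2] false AND true AND true = false
[3] true AND true AND true = true
[4] true AND false AND true = false
[5.1] NOT false = true
[5] true AND false = false
[6] false AND false AND true = false
[root] false OR false OR true OR false OR false OR false = true
Overall: true → funded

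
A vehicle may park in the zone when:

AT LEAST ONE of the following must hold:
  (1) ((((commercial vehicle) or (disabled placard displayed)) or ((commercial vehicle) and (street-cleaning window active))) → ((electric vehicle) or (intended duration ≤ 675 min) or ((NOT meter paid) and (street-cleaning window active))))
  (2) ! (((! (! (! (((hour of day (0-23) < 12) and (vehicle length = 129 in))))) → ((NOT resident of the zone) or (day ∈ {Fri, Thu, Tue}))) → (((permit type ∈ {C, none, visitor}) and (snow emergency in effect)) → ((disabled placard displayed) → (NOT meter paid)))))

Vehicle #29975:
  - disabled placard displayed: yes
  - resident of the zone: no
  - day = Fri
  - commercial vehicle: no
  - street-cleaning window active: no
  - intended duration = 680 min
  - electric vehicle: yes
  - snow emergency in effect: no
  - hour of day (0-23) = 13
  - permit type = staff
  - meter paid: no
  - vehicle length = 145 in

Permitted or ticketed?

Atomic conditions:
  commercial vehicle: no → false
  disabled placard displayed: yes → true
  street-cleaning window active: no → false
  electric vehicle: yes → true
  intended duration ≤ 675 min: 680 ≤ 675 is false
  NOT meter paid: no → true
  hour of day (0-23) < 12: 13 < 12 is false
  vehicle length = 129 in: 145 == 129 is false
  NOT resident of the zone: no → true
  day ∈ {Fri, Thu, Tue}: Fri is in the set → true
  permit type ∈ {C, none, visitor}: staff is not in the set → false
  snow emergency in effect: no → false
Combine:
[1.1.1] false OR true = true
[1.1.2] false AND false = false
[1.1] true OR false = true
[1.2.3] true AND false = false
[1.2] true OR false OR false = true
[1] true → true = true
[2.1.1.1.1.1.1] false AND false = false
[2.1.1.1.1.1] NOT false = true
[2.1.1.1.1] NOT true = false
[2.1.1.1] NOT false = true
[2.1.1.2] true OR true = true
[2.1.1] true → true = true
[2.1.2.1] false AND false = false
[2.1.2.2] true → true = true
[2.1.2] false → true (antecedent false ⇒ implication holds) = true
[2.1] true → true = true
[2] NOT true = false
[root] true OR false = true
Overall: true → permitted

Permitted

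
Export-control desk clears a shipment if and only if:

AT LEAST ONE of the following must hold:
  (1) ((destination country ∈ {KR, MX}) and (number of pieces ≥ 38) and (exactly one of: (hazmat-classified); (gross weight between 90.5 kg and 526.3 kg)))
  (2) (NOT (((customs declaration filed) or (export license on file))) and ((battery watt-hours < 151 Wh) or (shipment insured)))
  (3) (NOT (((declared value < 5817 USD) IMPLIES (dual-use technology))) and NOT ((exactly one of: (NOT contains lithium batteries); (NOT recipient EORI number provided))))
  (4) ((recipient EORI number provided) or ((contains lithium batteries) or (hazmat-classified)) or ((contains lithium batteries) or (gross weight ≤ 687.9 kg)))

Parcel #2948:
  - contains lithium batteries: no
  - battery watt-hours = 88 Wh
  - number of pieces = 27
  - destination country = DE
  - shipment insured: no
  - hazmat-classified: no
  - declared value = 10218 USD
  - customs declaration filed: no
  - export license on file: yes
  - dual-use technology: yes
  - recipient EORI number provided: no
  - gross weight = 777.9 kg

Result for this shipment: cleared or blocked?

Atomic conditions:
  destination country ∈ {KR, MX}: DE is not in the set → false
  number of pieces ≥ 38: 27 ≥ 38 is false
  hazmat-classified: no → false
  gross weight between 90.5 kg and 526.3 kg: 777.9 in [90.5, 526.3] is false
  customs declaration filed: no → false
  export license on file: yes → true
  battery watt-hours < 151 Wh: 88 < 151 is true
  shipment insured: no → false
  declared value < 5817 USD: 10218 < 5817 is false
  dual-use technology: yes → true
  NOT contains lithium batteries: no → true
  NOT recipient EORI number provided: no → true
  recipient EORI number provided: no → false
  contains lithium batteries: no → false
  gross weight ≤ 687.9 kg: 777.9 ≤ 687.9 is false
Combine:
[1.3] exactly-one(false, false) = false
[1] false AND false AND false = false
[2.1.1] false OR true = true
[2.1] NOT true = false
[2.2] true OR false = true
[2] false AND true = false
[3.1.1] false → true (antecedent false ⇒ implication holds) = true
[3.1] NOT true = false
[3.2.1] exactly-one(true, true) = false
[3.2] NOT false = true
[3] false AND true = false
[4.2] false OR false = false
[4.3] false OR false = false
[4] false OR false OR false = false
[root] false OR false OR false OR false = false
Overall: false → blocked

Blocked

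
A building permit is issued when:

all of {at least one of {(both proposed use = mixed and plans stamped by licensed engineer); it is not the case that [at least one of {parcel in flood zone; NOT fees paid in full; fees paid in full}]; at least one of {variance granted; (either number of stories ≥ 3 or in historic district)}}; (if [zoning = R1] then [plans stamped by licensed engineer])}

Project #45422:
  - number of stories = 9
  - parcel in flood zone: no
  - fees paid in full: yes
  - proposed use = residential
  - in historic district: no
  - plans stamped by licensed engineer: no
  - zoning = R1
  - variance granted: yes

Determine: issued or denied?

Atomic conditions:
  proposed use = mixed: residential == mixed is false
  plans stamped by licensed engineer: no → false
  parcel in flood zone: no → false
  NOT fees paid in full: yes → false
  fees paid in full: yes → true
  variance granted: yes → true
  number of stories ≥ 3: 9 ≥ 3 is true
  in historic district: no → false
  zoning = R1: R1 == R1 is true
Combine:
[1.1] false AND false = false
[1.2.1] false OR false OR true = true
[1.2] NOT true = false
[1.3.2] true OR false = true
[1.3] true OR true = true
[1] false OR false OR true = true
[2] true → false = false
[root] true AND false = false
Overall: false → denied

Denied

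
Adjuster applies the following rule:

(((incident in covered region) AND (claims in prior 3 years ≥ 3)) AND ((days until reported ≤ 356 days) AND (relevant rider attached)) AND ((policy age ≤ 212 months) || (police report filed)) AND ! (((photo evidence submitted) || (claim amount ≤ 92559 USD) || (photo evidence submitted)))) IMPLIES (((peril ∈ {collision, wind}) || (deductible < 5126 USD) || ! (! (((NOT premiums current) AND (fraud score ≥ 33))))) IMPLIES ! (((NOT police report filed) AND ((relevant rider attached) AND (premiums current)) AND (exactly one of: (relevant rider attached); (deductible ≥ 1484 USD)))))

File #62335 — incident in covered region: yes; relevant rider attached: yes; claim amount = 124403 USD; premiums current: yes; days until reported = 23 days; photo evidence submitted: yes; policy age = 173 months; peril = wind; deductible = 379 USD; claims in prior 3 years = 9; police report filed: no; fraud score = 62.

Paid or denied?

Atomic conditions:
  incident in covered region: yes → true
  claims in prior 3 years ≥ 3: 9 ≥ 3 is true
  days until reported ≤ 356 days: 23 ≤ 356 is true
  relevant rider attached: yes → true
  policy age ≤ 212 months: 173 ≤ 212 is true
  police report filed: no → false
  photo evidence submitted: yes → true
  claim amount ≤ 92559 USD: 124403 ≤ 92559 is false
  peril ∈ {collision, wind}: wind is in the set → true
  deductible < 5126 USD: 379 < 5126 is true
  NOT premiums current: yes → false
  fraud score ≥ 33: 62 ≥ 33 is true
  NOT police report filed: no → true
  premiums current: yes → true
  deductible ≥ 1484 USD: 379 ≥ 1484 is false
Combine:
[1.1] true AND true = true
[1.2] true AND true = true
[1.3] true OR false = true
[1.4.1] true OR false OR true = true
[1.4] NOT true = false
[1] true AND true AND true AND false = false
[2.1.3.1.1] false AND true = false
[2.1.3.1] NOT false = true
[2.1.3] NOT true = false
[2.1] true OR true OR false = true
[2.2.1.2] true AND true = true
[2.2.1.3] exactly-one(true, false) = true
[2.2.1] true AND true AND true = true
[2.2] NOT true = false
[2] true → false = false
[root] false → false (antecedent false ⇒ implication holds) = true
Overall: true → paid

Paid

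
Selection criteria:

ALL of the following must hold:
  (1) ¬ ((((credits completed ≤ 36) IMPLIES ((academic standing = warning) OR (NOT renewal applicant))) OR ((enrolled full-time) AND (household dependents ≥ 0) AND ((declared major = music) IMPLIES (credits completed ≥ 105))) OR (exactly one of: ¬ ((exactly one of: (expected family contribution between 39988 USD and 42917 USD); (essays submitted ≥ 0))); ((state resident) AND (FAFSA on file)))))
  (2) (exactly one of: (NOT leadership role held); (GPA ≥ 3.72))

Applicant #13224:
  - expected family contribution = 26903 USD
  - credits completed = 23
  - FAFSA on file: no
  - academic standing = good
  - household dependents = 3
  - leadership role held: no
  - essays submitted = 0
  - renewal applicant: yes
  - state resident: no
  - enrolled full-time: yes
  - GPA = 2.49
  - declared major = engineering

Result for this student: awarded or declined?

Atomic conditions:
  credits completed ≤ 36: 23 ≤ 36 is true
  academic standing = warning: good == warning is false
  NOT renewal applicant: yes → false
  enrolled full-time: yes → true
  household dependents ≥ 0: 3 ≥ 0 is true
  declared major = music: engineering == music is false
  credits completed ≥ 105: 23 ≥ 105 is false
  expected family contribution between 39988 USD and 42917 USD: 26903 in [39988, 42917] is false
  essays submitted ≥ 0: 0 ≥ 0 is true
  state resident: no → false
  FAFSA on file: no → false
  NOT leadership role held: no → true
  GPA ≥ 3.72: 2.49 ≥ 3.72 is false
Combine:
[1.1.1.2] false OR false = false
[1.1.1] true → false = false
[1.1.2.3] false → false (antecedent false ⇒ implication holds) = true
[1.1.2] true AND true AND true = true
[1.1.3.1.1] exactly-one(false, true) = true
[1.1.3.1] NOT true = false
[1.1.3.2] false AND false = false
[1.1.3] exactly-one(false, false) = false
[1.1] false OR true OR false = true
[1] NOT true = false
[2] exactly-one(true, false) = true
[root] false AND true = false
Overall: false → declined

Declined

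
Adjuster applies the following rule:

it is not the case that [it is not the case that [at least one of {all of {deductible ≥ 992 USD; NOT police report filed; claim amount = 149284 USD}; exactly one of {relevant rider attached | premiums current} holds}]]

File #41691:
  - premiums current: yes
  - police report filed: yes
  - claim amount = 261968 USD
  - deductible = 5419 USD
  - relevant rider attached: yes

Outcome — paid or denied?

Atomic conditions:
  deductible ≥ 992 USD: 5419 ≥ 992 is true
  NOT police report filed: yes → false
  claim amount = 149284 USD: 261968 == 149284 is false
  relevant rider attached: yes → true
  premiums current: yes → true
Combine:
[1.1.1] true AND false AND false = false
[1.1.2] exactly-one(true, true) = false
[1.1] false OR false = false
[1] NOT false = true
[root] NOT true = false
Overall: false → denied

Denied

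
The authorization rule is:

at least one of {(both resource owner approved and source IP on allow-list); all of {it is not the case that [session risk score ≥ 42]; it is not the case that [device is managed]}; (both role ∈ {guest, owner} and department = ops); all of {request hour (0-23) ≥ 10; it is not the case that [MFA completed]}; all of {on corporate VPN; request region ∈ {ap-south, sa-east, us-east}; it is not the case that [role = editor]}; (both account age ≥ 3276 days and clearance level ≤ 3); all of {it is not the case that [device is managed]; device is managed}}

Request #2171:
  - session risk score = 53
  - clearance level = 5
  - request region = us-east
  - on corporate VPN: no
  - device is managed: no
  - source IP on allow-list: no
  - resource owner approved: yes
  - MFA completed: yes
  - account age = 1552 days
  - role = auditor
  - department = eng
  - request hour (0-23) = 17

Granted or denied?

Denied

Atomic conditions:
  resource owner approved: yes → true
  source IP on allow-list: no → false
  session risk score ≥ 42: 53 ≥ 42 is true
  device is managed: no → false
  role ∈ {guest, owner}: auditor is not in the set → false
  department = ops: eng == ops is false
  request hour (0-23) ≥ 10: 17 ≥ 10 is true
  MFA completed: yes → true
  on corporate VPN: no → false
  request region ∈ {ap-south, sa-east, us-east}: us-east is in the set → true
  role = editor: auditor == editor is false
  account age ≥ 3276 days: 1552 ≥ 3276 is false
  clearance level ≤ 3: 5 ≤ 3 is false
Combine:
[1] true AND false = false
[2.1] NOT true = false
[2.2] NOT false = true
[2] false AND true = false
[3] false AND false = false
[4.2] NOT true = false
[4] true AND false = false
[5.3] NOT false = true
[5] false AND true AND true = false
[6] false AND false = false
[7.1] NOT false = true
[7] true AND false = false
[root] false OR false OR false OR false OR false OR false OR false = false
Overall: false → denied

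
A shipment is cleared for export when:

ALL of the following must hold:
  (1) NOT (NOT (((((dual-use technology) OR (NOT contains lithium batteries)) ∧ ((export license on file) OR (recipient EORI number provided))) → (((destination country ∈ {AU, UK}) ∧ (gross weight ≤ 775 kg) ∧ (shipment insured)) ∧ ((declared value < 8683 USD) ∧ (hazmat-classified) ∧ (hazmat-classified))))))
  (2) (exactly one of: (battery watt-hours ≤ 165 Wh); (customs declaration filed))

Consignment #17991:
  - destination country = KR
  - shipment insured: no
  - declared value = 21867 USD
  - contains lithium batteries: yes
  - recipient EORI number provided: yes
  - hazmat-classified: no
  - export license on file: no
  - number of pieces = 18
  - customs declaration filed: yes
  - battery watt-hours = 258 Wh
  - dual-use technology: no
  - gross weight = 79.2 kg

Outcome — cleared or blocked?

Atomic conditions:
  dual-use technology: no → false
  NOT contains lithium batteries: yes → false
  export license on file: no → false
  recipient EORI number provided: yes → true
  destination country ∈ {AU, UK}: KR is not in the set → false
  gross weight ≤ 775 kg: 79.2 ≤ 775 is true
  shipment insured: no → false
  declared value < 8683 USD: 21867 < 8683 is false
  hazmat-classified: no → false
  battery watt-hours ≤ 165 Wh: 258 ≤ 165 is false
  customs declaration filed: yes → true
Combine:
[1.1.1.1.1] false OR false = false
[1.1.1.1.2] false OR true = true
[1.1.1.1] false AND true = false
[1.1.1.2.1] false AND true AND false = false
[1.1.1.2.2] false AND false AND false = false
[1.1.1.2] false AND false = false
[1.1.1] false → false (antecedent false ⇒ implication holds) = true
[1.1] NOT true = false
[1] NOT false = true
[2] exactly-one(false, true) = true
[root] true AND true = true
Overall: true → cleared

Cleared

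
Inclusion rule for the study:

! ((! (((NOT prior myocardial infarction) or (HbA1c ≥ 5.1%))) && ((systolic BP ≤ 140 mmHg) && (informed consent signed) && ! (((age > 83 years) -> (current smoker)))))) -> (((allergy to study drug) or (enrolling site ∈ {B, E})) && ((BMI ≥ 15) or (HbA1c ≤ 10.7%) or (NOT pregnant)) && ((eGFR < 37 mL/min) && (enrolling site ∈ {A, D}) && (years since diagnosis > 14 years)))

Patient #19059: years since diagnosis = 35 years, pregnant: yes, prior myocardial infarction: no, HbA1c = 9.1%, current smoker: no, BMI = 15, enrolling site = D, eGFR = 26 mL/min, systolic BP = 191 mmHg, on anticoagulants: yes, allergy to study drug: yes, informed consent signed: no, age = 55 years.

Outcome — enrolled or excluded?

Atomic conditions:
  NOT prior myocardial infarction: no → true
  HbA1c ≥ 5.1%: 9.1 ≥ 5.1 is true
  systolic BP ≤ 140 mmHg: 191 ≤ 140 is false
  informed consent signed: no → false
  age > 83 years: 55 > 83 is false
  current smoker: no → false
  allergy to study drug: yes → true
  enrolling site ∈ {B, E}: D is not in the set → false
  BMI ≥ 15: 15 ≥ 15 is true
  HbA1c ≤ 10.7%: 9.1 ≤ 10.7 is true
  NOT pregnant: yes → false
  eGFR < 37 mL/min: 26 < 37 is true
  enrolling site ∈ {A, D}: D is in the set → true
  years since diagnosis > 14 years: 35 > 14 is true
Combine:
[1.1.1.1] true OR true = true
[1.1.1] NOT true = false
[1.1.2.3.1] false → false (antecedent false ⇒ implication holds) = true
[1.1.2.3] NOT true = false
[1.1.2] false AND false AND false = false
[1.1] false AND false = false
[1] NOT false = true
[2.1] true OR false = true
[2.2] true OR true OR false = true
[2.3] true AND true AND true = true
[2] true AND true AND true = true
[root] true → true = true
Overall: true → enrolled

Enrolled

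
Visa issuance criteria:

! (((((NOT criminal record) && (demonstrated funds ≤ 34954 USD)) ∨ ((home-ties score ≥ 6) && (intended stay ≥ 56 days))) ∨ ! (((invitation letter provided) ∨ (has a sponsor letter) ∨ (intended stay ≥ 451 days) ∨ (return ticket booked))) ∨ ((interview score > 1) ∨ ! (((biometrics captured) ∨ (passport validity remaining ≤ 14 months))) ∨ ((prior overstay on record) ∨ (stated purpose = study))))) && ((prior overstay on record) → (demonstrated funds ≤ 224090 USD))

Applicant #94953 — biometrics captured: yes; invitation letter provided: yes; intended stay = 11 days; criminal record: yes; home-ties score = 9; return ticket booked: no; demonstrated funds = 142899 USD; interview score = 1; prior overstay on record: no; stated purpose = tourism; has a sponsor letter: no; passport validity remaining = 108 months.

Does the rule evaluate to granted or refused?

Granted

Atomic conditions:
  NOT criminal record: yes → false
  demonstrated funds ≤ 34954 USD: 142899 ≤ 34954 is false
  home-ties score ≥ 6: 9 ≥ 6 is true
  intended stay ≥ 56 days: 11 ≥ 56 is false
  invitation letter provided: yes → true
  has a sponsor letter: no → false
  intended stay ≥ 451 days: 11 ≥ 451 is false
  return ticket booked: no → false
  interview score > 1: 1 > 1 is false
  biometrics captured: yes → true
  passport validity remaining ≤ 14 months: 108 ≤ 14 is false
  prior overstay on record: no → false
  stated purpose = study: tourism == study is false
  demonstrated funds ≤ 224090 USD: 142899 ≤ 224090 is true
Combine:
[1.1.1.1] false AND false = false
[1.1.1.2] true AND false = false
[1.1.1] false OR false = false
[1.1.2.1] true OR false OR false OR false = true
[1.1.2] NOT true = false
[1.1.3.2.1] true OR false = true
[1.1.3.2] NOT true = false
[1.1.3.3] false OR false = false
[1.1.3] false OR false OR false = false
[1.1] false OR false OR false = false
[1] NOT false = true
[2] false → true (antecedent false ⇒ implication holds) = true
[root] true AND true = true
Overall: true → granted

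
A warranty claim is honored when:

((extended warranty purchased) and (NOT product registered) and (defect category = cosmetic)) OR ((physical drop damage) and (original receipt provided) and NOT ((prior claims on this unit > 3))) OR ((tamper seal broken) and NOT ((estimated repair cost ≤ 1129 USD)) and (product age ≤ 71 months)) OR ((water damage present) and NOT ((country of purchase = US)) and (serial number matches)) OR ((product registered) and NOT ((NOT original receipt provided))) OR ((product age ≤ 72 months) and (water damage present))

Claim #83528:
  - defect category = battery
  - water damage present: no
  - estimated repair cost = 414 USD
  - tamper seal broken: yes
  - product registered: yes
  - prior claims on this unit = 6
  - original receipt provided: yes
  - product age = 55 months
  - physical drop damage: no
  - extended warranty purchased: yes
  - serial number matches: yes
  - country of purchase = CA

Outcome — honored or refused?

Atomic conditions:
  extended warranty purchased: yes → true
  NOT product registered: yes → false
  defect category = cosmetic: battery == cosmetic is false
  physical drop damage: no → false
  original receipt provided: yes → true
  prior claims on this unit > 3: 6 > 3 is true
  tamper seal broken: yes → true
  estimated repair cost ≤ 1129 USD: 414 ≤ 1129 is true
  product age ≤ 71 months: 55 ≤ 71 is true
  water damage present: no → false
  country of purchase = US: CA == US is false
  serial number matches: yes → true
  product registered: yes → true
  NOT original receipt provided: yes → false
  product age ≤ 72 months: 55 ≤ 72 is true
Combine:
[1] true AND false AND false = false
[2.3] NOT true = false
[2] false AND true AND false = false
[3.2] NOT true = false
[3] true AND false AND true = false
[4.2] NOT false = true
[4] false AND true AND true = false
[5.2] NOT false = true
[5] true AND true = true
[6] true AND false = false
[root] false OR false OR false OR false OR true OR false = true
Overall: true → honored

Honored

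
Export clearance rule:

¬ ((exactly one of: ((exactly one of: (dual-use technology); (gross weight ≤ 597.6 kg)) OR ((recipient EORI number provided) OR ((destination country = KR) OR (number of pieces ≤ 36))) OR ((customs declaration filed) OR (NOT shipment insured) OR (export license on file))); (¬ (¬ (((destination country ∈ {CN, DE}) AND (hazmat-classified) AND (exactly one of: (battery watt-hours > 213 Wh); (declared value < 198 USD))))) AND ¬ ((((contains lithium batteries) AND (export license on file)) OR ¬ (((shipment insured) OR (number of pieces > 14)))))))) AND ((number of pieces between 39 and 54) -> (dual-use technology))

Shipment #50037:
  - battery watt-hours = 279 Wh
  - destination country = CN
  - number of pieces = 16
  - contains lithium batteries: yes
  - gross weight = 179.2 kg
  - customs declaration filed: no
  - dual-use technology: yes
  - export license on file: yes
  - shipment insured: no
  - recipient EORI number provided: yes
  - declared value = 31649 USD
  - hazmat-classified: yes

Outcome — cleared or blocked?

Atomic conditions:
  dual-use technology: yes → true
  gross weight ≤ 597.6 kg: 179.2 ≤ 597.6 is true
  recipient EORI number provided: yes → true
  destination country = KR: CN == KR is false
  number of pieces ≤ 36: 16 ≤ 36 is true
  customs declaration filed: no → false
  NOT shipment insured: no → true
  export license on file: yes → true
  destination country ∈ {CN, DE}: CN is in the set → true
  hazmat-classified: yes → true
  battery watt-hours > 213 Wh: 279 > 213 is true
  declared value < 198 USD: 31649 < 198 is false
  contains lithium batteries: yes → true
  shipment insured: no → false
  number of pieces > 14: 16 > 14 is true
  number of pieces between 39 and 54: 16 in [39, 54] is false
Combine:
[1.1.1.1] exactly-one(true, true) = false
[1.1.1.2.2] false OR true = true
[1.1.1.2] true OR true = true
[1.1.1.3] false OR true OR true = true
[1.1.1] false OR true OR true = true
[1.1.2.1.1.1.3] exactly-one(true, false) = true
[1.1.2.1.1.1] true AND true AND true = true
[1.1.2.1.1] NOT true = false
[1.1.2.1] NOT false = true
[1.1.2.2.1.1] true AND true = true
[1.1.2.2.1.2.1] false OR true = true
[1.1.2.2.1.2] NOT true = false
[1.1.2.2.1] true OR false = true
[1.1.2.2] NOT true = false
[1.1.2] true AND false = false
[1.1] exactly-one(true, false) = true
[1] NOT true = false
[2] false → true (antecedent false ⇒ implication holds) = true
[root] false AND true = false
Overall: false → blocked

Blocked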